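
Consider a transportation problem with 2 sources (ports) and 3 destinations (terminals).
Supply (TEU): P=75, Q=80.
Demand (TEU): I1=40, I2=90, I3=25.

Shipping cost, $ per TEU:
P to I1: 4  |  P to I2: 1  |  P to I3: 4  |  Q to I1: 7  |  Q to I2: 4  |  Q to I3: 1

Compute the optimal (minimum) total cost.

A cheapest plan:
  P→I1: 40 × $4 = $160
  P→I2: 35 × $1 = $35
  Q→I2: 55 × $4 = $220
  Q→I3: 25 × $1 = $25
Total = 160 + 35 + 220 + 25 = $440.

440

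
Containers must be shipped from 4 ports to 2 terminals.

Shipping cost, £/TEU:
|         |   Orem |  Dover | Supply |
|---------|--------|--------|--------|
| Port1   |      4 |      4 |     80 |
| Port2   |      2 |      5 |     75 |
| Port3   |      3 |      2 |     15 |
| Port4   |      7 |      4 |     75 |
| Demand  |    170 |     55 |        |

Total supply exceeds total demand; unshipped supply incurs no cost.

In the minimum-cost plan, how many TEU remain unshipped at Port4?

Minimum-cost shipments:
  Port1→Orem: 80 TEU
  Port2→Orem: 75 TEU
  Port3→Orem: 15 TEU
  Port4→Dover: 55 TEU
Total cost = £735.
Port4 ships 55 of its 75, leaving 20.

20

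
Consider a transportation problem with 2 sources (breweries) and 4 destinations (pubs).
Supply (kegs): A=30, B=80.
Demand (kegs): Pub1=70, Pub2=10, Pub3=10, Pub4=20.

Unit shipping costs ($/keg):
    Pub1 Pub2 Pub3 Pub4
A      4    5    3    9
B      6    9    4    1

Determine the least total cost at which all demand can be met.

490

One minimum-cost allocation:
  A–Pub1: 20 kegs
  A–Pub2: 10 kegs
  B–Pub1: 50 kegs
  B–Pub3: 10 kegs
  B–Pub4: 20 kegs
Total cost = $490.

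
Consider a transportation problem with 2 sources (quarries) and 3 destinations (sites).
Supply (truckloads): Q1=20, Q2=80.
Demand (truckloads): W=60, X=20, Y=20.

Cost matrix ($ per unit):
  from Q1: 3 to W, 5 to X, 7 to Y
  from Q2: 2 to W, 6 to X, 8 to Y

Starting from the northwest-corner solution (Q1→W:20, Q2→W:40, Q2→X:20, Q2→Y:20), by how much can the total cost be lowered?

Current plan cost = 20·3 + 40·2 + 20·6 + 20·8 = $420.
Optimal plan:
  Q1 to X: 20 truckloads
  Q2 to W: 60 truckloads
  Q2 to Y: 20 truckloads
Optimal cost = $380.
Saving = 420 − 380 = $40.

40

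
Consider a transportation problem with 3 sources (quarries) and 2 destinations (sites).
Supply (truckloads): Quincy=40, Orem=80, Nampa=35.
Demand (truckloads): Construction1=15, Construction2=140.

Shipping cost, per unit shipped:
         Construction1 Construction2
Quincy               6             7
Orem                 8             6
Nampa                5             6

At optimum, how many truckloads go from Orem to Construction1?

Optimal shipments:
  Quincy→Construction1: 15 × 6 = 90
  Quincy→Construction2: 25 × 7 = 175
  Orem→Construction2: 80 × 6 = 480
  Nampa→Construction2: 35 × 6 = 210
Total cost = 955.
The route Orem→Construction1 is not used.

0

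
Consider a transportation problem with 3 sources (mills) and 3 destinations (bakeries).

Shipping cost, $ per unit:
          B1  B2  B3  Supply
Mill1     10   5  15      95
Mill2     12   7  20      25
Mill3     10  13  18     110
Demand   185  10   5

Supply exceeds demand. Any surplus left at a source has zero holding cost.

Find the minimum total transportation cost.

1975

Optimal allocation:
  Mill1→B1: 75 sacks
  Mill1→B2: 10 sacks
  Mill1→B3: 5 sacks
  Mill3→B1: 110 sacks
Total cost = $1975.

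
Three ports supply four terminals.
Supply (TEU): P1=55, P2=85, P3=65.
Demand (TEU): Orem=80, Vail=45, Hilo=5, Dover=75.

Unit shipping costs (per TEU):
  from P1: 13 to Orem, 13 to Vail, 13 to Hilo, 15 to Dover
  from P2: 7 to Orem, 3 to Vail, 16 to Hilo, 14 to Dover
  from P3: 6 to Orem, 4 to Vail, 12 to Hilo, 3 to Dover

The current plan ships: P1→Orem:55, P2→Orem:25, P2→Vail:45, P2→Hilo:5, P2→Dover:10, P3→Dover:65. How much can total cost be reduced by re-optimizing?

95

Current plan cost = 55·13 + 25·7 + 45·3 + 5·16 + 10·14 + 65·3 = 1440.
Optimal plan:
  P1 to Orem: 40 × 13 = 520
  P1 to Hilo: 5 × 13 = 65
  P1 to Dover: 10 × 15 = 150
  P2 to Orem: 40 × 7 = 280
  P2 to Vail: 45 × 3 = 135
  P3 to Dover: 65 × 3 = 195
Optimal cost = 1345.
Saving = 1440 − 1345 = 95.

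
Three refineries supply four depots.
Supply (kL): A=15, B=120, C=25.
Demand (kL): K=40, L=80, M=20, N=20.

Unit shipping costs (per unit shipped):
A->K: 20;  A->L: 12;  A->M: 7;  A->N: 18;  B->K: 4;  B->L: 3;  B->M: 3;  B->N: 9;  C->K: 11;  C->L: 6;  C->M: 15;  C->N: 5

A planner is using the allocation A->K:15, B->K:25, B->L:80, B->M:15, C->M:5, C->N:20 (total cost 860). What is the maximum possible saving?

Current plan cost = 15·20 + 25·4 + 80·3 + 15·3 + 5·15 + 20·5 = 860.
Optimal plan:
  A->M: 15 × 7 = 105
  B->K: 40 × 4 = 160
  B->L: 75 × 3 = 225
  B->M: 5 × 3 = 15
  C->L: 5 × 6 = 30
  C->N: 20 × 5 = 100
Optimal cost = 635.
Saving = 860 − 635 = 225.

225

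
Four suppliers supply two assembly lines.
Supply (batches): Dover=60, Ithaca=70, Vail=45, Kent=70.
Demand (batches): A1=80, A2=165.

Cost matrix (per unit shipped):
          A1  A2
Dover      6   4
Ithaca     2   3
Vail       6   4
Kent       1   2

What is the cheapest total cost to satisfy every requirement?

690

A cheapest plan:
  Dover→A2: 60 batches
  Ithaca→A1: 70 batches
  Vail→A2: 45 batches
  Kent→A1: 10 batches
  Kent→A2: 60 batches
Total cost = 690.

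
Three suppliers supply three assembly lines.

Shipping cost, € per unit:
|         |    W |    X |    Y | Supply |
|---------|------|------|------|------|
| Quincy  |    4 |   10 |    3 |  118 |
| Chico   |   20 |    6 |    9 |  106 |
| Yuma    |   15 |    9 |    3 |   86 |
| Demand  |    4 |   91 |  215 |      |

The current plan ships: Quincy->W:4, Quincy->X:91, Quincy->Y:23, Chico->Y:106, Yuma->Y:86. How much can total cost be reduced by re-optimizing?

910

Current plan cost = 4·4 + 91·10 + 23·3 + 106·9 + 86·3 = €2207.
Optimal plan:
  Quincy→W: 4 × €4 = €16
  Quincy→Y: 114 × €3 = €342
  Chico→X: 91 × €6 = €546
  Chico→Y: 15 × €9 = €135
  Yuma→Y: 86 × €3 = €258
Optimal cost = €1297.
Saving = 2207 − 1297 = €910.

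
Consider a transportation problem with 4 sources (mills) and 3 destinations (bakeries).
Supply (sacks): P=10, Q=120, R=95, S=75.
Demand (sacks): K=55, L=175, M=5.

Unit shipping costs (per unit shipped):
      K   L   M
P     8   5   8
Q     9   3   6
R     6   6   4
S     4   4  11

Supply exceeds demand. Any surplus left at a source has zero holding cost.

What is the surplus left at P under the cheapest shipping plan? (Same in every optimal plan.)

0

An optimal plan:
  P to L: 10 × 5 = 50
  Q to L: 120 × 3 = 360
  R to K: 25 × 6 = 150
  R to M: 5 × 4 = 20
  S to K: 30 × 4 = 120
  S to L: 45 × 4 = 180
Total cost = 880.
P ships 10 of its 10, leaving 0.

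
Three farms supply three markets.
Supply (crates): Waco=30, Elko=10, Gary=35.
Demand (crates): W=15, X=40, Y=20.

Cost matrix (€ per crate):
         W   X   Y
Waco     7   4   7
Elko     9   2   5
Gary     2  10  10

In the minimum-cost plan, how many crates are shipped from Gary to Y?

Solving gives:
  Waco→X: 30 × €4 = €120
  Elko→X: 10 × €2 = €20
  Gary→W: 15 × €2 = €30
  Gary→Y: 20 × €10 = €200
Total cost = €370.
So Gary→Y carries 20 crates.

20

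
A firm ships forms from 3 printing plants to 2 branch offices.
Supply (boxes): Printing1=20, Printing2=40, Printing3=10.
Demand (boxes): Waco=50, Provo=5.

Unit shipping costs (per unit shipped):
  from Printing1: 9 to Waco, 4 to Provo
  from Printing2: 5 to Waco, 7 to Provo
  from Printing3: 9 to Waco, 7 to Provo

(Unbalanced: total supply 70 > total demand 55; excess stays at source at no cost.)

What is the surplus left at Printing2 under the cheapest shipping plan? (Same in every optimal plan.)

0

An optimal plan:
  Printing1→Provo: 5 × 4 = 20
  Printing2→Waco: 40 × 5 = 200
  Printing3→Waco: 10 × 9 = 90
Total cost = 310.
Printing2 ships 40 of its 40, leaving 0.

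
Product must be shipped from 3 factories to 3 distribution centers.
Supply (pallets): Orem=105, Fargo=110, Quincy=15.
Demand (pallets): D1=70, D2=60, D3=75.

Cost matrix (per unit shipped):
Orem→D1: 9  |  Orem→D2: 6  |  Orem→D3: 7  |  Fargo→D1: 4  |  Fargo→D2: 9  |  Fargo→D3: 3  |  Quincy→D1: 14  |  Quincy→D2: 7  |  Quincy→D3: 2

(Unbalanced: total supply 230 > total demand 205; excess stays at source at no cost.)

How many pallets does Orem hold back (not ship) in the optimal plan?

25

An optimal plan:
  Orem to D2: 60 × 6 = 360
  Orem to D3: 20 × 7 = 140
  Fargo to D1: 70 × 4 = 280
  Fargo to D3: 40 × 3 = 120
  Quincy to D3: 15 × 2 = 30
Total cost = 930.
Orem ships 80 of its 105, leaving 25.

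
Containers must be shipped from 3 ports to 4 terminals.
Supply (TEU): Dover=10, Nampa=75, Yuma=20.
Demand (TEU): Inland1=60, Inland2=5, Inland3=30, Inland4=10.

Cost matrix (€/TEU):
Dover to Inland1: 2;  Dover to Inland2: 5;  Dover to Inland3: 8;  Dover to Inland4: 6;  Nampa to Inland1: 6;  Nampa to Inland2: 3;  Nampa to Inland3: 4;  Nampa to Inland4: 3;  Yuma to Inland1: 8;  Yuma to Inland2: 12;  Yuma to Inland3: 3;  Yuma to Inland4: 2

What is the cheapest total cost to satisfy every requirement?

Optimal allocation:
  Dover–Inland1: 10 TEU
  Nampa–Inland1: 50 TEU
  Nampa–Inland2: 5 TEU
  Nampa–Inland3: 10 TEU
  Nampa–Inland4: 10 TEU
  Yuma–Inland3: 20 TEU
Total cost = €465.

465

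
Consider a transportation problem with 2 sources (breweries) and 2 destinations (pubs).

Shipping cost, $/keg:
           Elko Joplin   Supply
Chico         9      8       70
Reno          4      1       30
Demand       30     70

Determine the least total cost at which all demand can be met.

An optimal shipping plan:
  Chico->Elko: 30 kegs
  Chico->Joplin: 40 kegs
  Reno->Joplin: 30 kegs
Total cost = $620.

620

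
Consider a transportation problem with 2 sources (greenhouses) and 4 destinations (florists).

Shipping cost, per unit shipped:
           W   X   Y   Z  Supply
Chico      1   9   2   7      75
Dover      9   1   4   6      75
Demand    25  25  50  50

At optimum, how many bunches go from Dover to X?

Solving gives:
  Chico to W: 25 × 1 = 25
  Chico to Y: 50 × 2 = 100
  Dover to X: 25 × 1 = 25
  Dover to Z: 50 × 6 = 300
Total cost = 450.
So Dover→X carries 25 bunches.

25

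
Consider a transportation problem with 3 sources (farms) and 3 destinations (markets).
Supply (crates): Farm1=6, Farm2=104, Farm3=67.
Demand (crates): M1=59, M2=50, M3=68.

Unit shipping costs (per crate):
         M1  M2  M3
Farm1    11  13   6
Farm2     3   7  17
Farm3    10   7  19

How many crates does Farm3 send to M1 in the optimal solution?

Optimal shipments:
  Farm1→M3: 6 crates
  Farm2→M1: 59 crates
  Farm2→M3: 45 crates
  Farm3→M2: 50 crates
  Farm3→M3: 17 crates
Total cost = 1651.
The route Farm3→M1 is not used.

0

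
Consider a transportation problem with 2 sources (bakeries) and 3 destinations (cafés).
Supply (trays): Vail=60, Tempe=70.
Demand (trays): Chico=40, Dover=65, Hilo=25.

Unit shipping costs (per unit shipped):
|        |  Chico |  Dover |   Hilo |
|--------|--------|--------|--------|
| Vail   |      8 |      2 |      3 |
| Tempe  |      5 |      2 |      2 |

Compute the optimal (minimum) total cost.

380

One minimum-cost allocation:
  Vail–Dover: 60 trays
  Tempe–Chico: 40 trays
  Tempe–Dover: 5 trays
  Tempe–Hilo: 25 trays
Total cost = 380.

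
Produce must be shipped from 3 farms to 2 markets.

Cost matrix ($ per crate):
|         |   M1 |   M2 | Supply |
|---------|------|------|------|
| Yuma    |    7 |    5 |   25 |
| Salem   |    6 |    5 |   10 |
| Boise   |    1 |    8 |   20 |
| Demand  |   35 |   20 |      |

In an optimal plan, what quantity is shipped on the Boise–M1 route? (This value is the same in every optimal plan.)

20

Optimal shipments:
  Yuma to M1: 5 × $7 = $35
  Yuma to M2: 20 × $5 = $100
  Salem to M1: 10 × $6 = $60
  Boise to M1: 20 × $1 = $20
Total cost = $215.
So Boise→M1 carries 20 crates.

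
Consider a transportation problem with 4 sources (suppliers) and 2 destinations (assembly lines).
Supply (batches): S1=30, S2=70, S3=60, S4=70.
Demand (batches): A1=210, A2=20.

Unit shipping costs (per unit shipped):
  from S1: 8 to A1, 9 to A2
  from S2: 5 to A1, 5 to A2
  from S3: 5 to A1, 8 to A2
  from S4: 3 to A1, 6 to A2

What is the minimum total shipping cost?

1100

One minimum-cost allocation:
  S1–A1: 30 batches
  S2–A1: 50 batches
  S2–A2: 20 batches
  S3–A1: 60 batches
  S4–A1: 70 batches
Total cost = 1100.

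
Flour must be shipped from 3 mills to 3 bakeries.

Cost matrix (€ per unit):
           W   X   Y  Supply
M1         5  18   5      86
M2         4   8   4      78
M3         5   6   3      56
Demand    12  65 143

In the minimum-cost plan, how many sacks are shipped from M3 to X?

56

Optimal shipments:
  M1→Y: 86 × €5 = €430
  M2→W: 12 × €4 = €48
  M2→X: 9 × €8 = €72
  M2→Y: 57 × €4 = €228
  M3→X: 56 × €6 = €336
Total cost = €1114.
So M3→X carries 56 sacks.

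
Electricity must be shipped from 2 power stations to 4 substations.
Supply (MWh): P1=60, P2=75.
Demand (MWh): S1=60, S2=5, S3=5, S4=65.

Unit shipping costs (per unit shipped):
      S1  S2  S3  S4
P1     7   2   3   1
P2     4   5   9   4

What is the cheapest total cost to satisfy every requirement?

375

A cheapest plan:
  P1->S2: 5 × 2 = 10
  P1->S3: 5 × 3 = 15
  P1->S4: 50 × 1 = 50
  P2->S1: 60 × 4 = 240
  P2->S4: 15 × 4 = 60
Total = 10 + 15 + 50 + 240 + 60 = 375.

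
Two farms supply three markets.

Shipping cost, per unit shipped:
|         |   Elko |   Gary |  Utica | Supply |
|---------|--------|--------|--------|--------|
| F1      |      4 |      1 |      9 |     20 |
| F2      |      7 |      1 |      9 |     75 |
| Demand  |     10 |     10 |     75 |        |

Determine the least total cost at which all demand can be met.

Optimal allocation:
  F1->Elko: 10 crates
  F1->Gary: 10 crates
  F2->Utica: 75 crates
Total cost = 725.
(Supply check: F1 ships 20; F2 ships 75.)

725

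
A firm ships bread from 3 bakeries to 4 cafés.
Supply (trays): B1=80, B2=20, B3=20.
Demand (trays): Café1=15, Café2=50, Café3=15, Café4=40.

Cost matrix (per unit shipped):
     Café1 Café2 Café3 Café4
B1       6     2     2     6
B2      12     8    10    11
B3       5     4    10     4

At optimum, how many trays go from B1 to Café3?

15

The minimum-cost plan:
  B1–Café1: 15 trays
  B1–Café2: 50 trays
  B1–Café3: 15 trays
  B2–Café4: 20 trays
  B3–Café4: 20 trays
Total cost = 520.
So B1→Café3 carries 15 trays.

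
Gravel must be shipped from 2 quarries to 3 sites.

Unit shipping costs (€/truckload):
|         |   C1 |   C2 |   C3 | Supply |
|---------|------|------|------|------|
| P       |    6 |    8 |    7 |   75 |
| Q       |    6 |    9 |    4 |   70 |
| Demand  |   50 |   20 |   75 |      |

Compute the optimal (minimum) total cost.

An optimal shipping plan:
  P→C1: 50 truckloads
  P→C2: 20 truckloads
  P→C3: 5 truckloads
  Q→C3: 70 truckloads
Total cost = €775.

775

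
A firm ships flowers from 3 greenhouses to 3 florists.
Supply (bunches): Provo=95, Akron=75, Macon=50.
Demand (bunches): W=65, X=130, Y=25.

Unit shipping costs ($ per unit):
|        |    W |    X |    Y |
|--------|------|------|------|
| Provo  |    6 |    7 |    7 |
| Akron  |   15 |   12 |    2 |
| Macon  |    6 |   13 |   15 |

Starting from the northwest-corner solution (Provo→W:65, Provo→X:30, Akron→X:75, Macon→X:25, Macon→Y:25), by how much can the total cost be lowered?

Current plan cost = 65·6 + 30·7 + 75·12 + 25·13 + 25·15 = $2200.
Optimal plan:
  Provo to W: 15 × $6 = $90
  Provo to X: 80 × $7 = $560
  Akron to X: 50 × $12 = $600
  Akron to Y: 25 × $2 = $50
  Macon to W: 50 × $6 = $300
Optimal cost = $1600.
Saving = 2200 − 1600 = $600.

600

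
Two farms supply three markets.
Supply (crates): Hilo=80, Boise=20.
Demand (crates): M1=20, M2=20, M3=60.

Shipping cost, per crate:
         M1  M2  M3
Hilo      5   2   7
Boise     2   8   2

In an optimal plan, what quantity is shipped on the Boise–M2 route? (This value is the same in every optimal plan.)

0

The minimum-cost plan:
  Hilo–M1: 20 × 5 = 100
  Hilo–M2: 20 × 2 = 40
  Hilo–M3: 40 × 7 = 280
  Boise–M3: 20 × 2 = 40
Total cost = 460.
The route Boise→M2 is not used.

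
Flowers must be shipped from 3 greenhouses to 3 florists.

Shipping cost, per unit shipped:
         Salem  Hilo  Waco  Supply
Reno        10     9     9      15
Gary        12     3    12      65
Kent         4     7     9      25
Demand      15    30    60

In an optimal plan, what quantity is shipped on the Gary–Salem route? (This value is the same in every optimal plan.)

0

Solving gives:
  Reno to Waco: 15 × 9 = 135
  Gary to Hilo: 30 × 3 = 90
  Gary to Waco: 35 × 12 = 420
  Kent to Salem: 15 × 4 = 60
  Kent to Waco: 10 × 9 = 90
Total cost = 795.
The route Gary→Salem is not used.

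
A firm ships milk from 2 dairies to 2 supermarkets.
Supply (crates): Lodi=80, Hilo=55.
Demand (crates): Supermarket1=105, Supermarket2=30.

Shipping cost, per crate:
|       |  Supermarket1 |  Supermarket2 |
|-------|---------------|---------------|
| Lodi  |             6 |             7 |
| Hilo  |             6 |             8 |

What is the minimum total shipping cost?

840

One minimum-cost allocation:
  Lodi→Supermarket1: 50 crates
  Lodi→Supermarket2: 30 crates
  Hilo→Supermarket1: 55 crates
Total cost = 840.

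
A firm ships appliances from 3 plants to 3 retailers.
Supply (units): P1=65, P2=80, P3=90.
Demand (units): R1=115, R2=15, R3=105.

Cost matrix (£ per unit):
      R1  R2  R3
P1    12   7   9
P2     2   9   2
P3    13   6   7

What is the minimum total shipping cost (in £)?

1450

Optimal allocation:
  P1→R1: 35 × £12 = £420
  P1→R2: 15 × £7 = £105
  P1→R3: 15 × £9 = £135
  P2→R1: 80 × £2 = £160
  P3→R3: 90 × £7 = £630
Total = 420 + 105 + 135 + 160 + 630 = £1450.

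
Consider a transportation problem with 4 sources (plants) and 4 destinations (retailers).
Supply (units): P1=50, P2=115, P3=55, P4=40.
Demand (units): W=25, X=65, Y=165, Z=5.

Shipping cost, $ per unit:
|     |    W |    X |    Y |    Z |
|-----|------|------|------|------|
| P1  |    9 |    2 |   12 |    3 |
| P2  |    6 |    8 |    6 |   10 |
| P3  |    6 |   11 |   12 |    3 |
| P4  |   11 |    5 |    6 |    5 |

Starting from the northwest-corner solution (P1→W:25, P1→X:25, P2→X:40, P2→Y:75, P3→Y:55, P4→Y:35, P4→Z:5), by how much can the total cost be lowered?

460

Current plan cost = 25·9 + 25·2 + 40·8 + 75·6 + 55·12 + 35·6 + 5·5 = $1940.
Optimal plan:
  P1 to X: 50 × $2 = $100
  P2 to Y: 115 × $6 = $690
  P3 to W: 25 × $6 = $150
  P3 to Y: 25 × $12 = $300
  P3 to Z: 5 × $3 = $15
  P4 to X: 15 × $5 = $75
  P4 to Y: 25 × $6 = $150
Optimal cost = $1480.
Saving = 1940 − 1480 = $460.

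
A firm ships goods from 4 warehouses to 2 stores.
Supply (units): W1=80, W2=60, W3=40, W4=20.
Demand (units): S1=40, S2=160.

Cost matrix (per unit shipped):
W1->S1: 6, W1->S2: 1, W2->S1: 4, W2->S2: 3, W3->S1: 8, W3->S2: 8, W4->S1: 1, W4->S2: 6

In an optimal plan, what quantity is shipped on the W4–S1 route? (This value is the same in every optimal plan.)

The minimum-cost plan:
  W1 to S2: 80 units
  W2 to S2: 60 units
  W3 to S1: 20 units
  W3 to S2: 20 units
  W4 to S1: 20 units
Total cost = 600.
So W4→S1 carries 20 units.

20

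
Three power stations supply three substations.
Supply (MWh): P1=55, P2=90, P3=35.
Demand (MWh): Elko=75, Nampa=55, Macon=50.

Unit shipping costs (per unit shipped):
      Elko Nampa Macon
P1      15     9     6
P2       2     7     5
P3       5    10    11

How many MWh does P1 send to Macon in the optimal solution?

Solving gives:
  P1→Nampa: 5 × 9 = 45
  P1→Macon: 50 × 6 = 300
  P2→Elko: 40 × 2 = 80
  P2→Nampa: 50 × 7 = 350
  P3→Elko: 35 × 5 = 175
Total cost = 950.
So P1→Macon carries 50 MWh.

50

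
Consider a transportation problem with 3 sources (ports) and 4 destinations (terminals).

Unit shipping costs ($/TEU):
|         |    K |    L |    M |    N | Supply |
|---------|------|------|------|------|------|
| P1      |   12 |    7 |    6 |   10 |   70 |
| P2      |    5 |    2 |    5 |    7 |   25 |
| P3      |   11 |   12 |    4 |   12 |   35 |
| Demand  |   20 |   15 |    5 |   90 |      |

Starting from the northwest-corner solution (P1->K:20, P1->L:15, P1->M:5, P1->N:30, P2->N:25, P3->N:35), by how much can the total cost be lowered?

Current plan cost = 20·12 + 15·7 + 5·6 + 30·10 + 25·7 + 35·12 = $1270.
Optimal plan:
  P1–N: 70 TEU
  P2–K: 10 TEU
  P2–L: 15 TEU
  P3–K: 10 TEU
  P3–M: 5 TEU
  P3–N: 20 TEU
Optimal cost = $1150.
Saving = 1270 − 1150 = $120.

120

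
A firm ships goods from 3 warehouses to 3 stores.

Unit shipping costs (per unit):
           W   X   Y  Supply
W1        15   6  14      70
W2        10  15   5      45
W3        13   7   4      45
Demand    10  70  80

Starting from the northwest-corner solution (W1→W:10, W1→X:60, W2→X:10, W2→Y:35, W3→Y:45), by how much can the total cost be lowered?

Current plan cost = 10·15 + 60·6 + 10·15 + 35·5 + 45·4 = 1015.
Optimal plan:
  W1 to X: 70 units
  W2 to W: 10 units
  W2 to Y: 35 units
  W3 to Y: 45 units
Optimal cost = 875.
Saving = 1015 − 875 = 140.

140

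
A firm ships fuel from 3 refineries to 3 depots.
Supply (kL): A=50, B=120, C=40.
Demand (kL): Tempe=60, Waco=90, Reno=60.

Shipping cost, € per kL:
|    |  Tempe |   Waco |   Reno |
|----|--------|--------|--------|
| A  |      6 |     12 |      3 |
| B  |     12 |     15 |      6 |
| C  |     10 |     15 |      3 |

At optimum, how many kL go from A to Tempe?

Solving gives:
  A→Tempe: 50 × €6 = €300
  B→Tempe: 10 × €12 = €120
  B→Waco: 90 × €15 = €1350
  B→Reno: 20 × €6 = €120
  C→Reno: 40 × €3 = €120
Total cost = €2010.
So A→Tempe carries 50 kL.

50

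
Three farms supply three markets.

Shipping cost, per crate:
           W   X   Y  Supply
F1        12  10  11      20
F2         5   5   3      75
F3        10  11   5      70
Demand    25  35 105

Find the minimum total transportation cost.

855

An optimal shipping plan:
  F1->X: 20 × 10 = 200
  F2->W: 25 × 5 = 125
  F2->X: 15 × 5 = 75
  F2->Y: 35 × 3 = 105
  F3->Y: 70 × 5 = 350
Total = 200 + 125 + 75 + 105 + 350 = 855.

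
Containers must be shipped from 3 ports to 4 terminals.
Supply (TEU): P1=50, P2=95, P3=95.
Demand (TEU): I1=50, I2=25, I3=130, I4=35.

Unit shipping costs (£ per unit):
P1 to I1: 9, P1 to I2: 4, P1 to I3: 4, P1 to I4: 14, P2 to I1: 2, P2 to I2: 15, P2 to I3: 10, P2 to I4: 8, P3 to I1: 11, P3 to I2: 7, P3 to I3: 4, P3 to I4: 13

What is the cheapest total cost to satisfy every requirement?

1060

One minimum-cost allocation:
  P1–I2: 25 × £4 = £100
  P1–I3: 25 × £4 = £100
  P2–I1: 50 × £2 = £100
  P2–I3: 10 × £10 = £100
  P2–I4: 35 × £8 = £280
  P3–I3: 95 × £4 = £380
Total = 100 + 100 + 100 + 100 + 280 + 380 = £1060.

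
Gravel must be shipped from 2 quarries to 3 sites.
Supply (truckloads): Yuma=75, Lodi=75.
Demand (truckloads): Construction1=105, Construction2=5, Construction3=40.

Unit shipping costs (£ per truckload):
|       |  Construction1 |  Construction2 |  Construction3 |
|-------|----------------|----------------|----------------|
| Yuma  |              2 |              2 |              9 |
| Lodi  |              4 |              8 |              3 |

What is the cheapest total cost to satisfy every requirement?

410

An optimal shipping plan:
  Yuma→Construction1: 70 truckloads
  Yuma→Construction2: 5 truckloads
  Lodi→Construction1: 35 truckloads
  Lodi→Construction3: 40 truckloads
Total cost = £410.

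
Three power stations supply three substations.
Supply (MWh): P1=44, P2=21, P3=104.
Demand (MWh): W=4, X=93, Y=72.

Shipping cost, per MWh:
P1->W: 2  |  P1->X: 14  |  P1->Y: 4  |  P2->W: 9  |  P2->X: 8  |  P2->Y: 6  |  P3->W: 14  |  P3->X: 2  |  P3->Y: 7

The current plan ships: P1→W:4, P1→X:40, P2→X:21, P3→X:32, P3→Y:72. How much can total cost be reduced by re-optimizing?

747

Current plan cost = 4·2 + 40·14 + 21·8 + 32·2 + 72·7 = 1304.
Optimal plan:
  P1->W: 4 × 2 = 8
  P1->Y: 40 × 4 = 160
  P2->Y: 21 × 6 = 126
  P3->X: 93 × 2 = 186
  P3->Y: 11 × 7 = 77
Optimal cost = 557.
Saving = 1304 − 557 = 747.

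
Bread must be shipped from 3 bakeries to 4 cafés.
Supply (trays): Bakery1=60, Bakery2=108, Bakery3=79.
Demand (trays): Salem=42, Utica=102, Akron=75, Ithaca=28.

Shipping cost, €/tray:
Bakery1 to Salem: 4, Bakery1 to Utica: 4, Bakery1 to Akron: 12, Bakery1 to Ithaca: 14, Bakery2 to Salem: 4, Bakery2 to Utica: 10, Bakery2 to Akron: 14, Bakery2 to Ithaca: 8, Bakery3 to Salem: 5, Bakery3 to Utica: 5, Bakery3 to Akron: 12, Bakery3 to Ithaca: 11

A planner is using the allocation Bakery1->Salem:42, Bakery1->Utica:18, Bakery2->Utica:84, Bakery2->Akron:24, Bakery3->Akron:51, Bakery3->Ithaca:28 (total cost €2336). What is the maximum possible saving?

518

Current plan cost = 42·4 + 18·4 + 84·10 + 24·14 + 51·12 + 28·11 = €2336.
Optimal plan:
  Bakery1→Utica: 60 × €4 = €240
  Bakery2→Salem: 42 × €4 = €168
  Bakery2→Akron: 38 × €14 = €532
  Bakery2→Ithaca: 28 × €8 = €224
  Bakery3→Utica: 42 × €5 = €210
  Bakery3→Akron: 37 × €12 = €444
Optimal cost = €1818.
Saving = 2336 − 1818 = €518.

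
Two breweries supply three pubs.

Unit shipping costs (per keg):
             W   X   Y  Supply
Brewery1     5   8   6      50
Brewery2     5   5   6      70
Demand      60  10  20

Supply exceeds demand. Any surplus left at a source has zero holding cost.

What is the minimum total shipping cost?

An optimal shipping plan:
  Brewery1→W: 50 kegs
  Brewery2→W: 10 kegs
  Brewery2→X: 10 kegs
  Brewery2→Y: 20 kegs
Total cost = 470.
(Supply check: Brewery1 ships 50; Brewery2 ships 40.)

470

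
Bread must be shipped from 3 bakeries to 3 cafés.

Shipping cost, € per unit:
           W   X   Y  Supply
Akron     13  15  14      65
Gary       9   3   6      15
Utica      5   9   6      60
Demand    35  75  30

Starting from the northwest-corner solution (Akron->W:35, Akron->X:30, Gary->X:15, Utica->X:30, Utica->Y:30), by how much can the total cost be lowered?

Current plan cost = 35·13 + 30·15 + 15·3 + 30·9 + 30·6 = €1400.
Optimal plan:
  Akron–X: 60 × €15 = €900
  Akron–Y: 5 × €14 = €70
  Gary–X: 15 × €3 = €45
  Utica–W: 35 × €5 = €175
  Utica–Y: 25 × €6 = €150
Optimal cost = €1340.
Saving = 1400 − 1340 = €60.

60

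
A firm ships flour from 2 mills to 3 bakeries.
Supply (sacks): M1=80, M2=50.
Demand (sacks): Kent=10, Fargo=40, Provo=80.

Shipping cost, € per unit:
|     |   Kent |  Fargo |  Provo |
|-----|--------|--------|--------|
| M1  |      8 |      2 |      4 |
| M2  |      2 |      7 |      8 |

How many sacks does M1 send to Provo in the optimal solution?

40

Optimal shipments:
  M1 to Fargo: 40 sacks
  M1 to Provo: 40 sacks
  M2 to Kent: 10 sacks
  M2 to Provo: 40 sacks
Total cost = €580.
So M1→Provo carries 40 sacks.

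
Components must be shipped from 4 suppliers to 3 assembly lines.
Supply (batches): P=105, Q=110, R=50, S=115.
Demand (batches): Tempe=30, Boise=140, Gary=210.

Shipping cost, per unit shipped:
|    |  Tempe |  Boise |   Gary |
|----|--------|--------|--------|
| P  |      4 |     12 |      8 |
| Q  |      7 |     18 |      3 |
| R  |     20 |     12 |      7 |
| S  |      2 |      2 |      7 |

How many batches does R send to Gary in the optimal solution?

Solving gives:
  P->Tempe: 30 batches
  P->Boise: 25 batches
  P->Gary: 50 batches
  Q->Gary: 110 batches
  R->Gary: 50 batches
  S->Boise: 115 batches
Total cost = 1730.
So R→Gary carries 50 batches.

50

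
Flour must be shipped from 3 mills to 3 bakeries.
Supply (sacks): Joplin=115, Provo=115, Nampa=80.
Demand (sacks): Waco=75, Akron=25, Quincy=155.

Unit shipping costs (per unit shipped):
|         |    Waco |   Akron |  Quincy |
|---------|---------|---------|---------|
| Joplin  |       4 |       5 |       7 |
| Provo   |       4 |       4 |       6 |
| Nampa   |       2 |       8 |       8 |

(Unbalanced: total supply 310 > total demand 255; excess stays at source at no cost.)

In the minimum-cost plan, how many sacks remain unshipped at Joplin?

50

An optimal plan:
  Joplin to Akron: 25 × 5 = 125
  Joplin to Quincy: 40 × 7 = 280
  Provo to Quincy: 115 × 6 = 690
  Nampa to Waco: 75 × 2 = 150
Total cost = 1245.
Joplin ships 65 of its 115, leaving 50.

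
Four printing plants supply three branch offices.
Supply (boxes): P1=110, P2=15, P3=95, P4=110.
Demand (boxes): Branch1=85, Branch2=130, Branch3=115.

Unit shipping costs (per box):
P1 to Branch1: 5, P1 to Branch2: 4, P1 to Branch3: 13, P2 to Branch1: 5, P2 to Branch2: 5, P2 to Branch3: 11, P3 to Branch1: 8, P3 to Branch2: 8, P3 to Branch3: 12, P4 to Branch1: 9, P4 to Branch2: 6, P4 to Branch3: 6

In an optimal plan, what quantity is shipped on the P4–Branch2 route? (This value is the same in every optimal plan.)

0

Solving gives:
  P1 to Branch2: 110 × 4 = 440
  P2 to Branch2: 15 × 5 = 75
  P3 to Branch1: 85 × 8 = 680
  P3 to Branch2: 5 × 8 = 40
  P3 to Branch3: 5 × 12 = 60
  P4 to Branch3: 110 × 6 = 660
Total cost = 1955.
The route P4→Branch2 is not used.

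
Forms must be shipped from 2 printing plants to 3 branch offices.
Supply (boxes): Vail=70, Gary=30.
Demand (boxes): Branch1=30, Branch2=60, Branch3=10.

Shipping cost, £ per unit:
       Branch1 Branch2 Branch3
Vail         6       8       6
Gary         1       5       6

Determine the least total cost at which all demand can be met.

570

One minimum-cost allocation:
  Vail–Branch2: 60 × £8 = £480
  Vail–Branch3: 10 × £6 = £60
  Gary–Branch1: 30 × £1 = £30
Total = 480 + 60 + 30 = £570.
(Supply check: Vail ships 70; Gary ships 30.)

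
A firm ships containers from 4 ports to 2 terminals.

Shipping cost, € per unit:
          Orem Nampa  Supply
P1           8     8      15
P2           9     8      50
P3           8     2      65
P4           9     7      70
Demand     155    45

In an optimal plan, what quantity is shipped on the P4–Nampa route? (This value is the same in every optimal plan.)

0

Solving gives:
  P1->Orem: 15 × €8 = €120
  P2->Orem: 50 × €9 = €450
  P3->Orem: 20 × €8 = €160
  P3->Nampa: 45 × €2 = €90
  P4->Orem: 70 × €9 = €630
Total cost = €1450.
The route P4→Nampa is not used.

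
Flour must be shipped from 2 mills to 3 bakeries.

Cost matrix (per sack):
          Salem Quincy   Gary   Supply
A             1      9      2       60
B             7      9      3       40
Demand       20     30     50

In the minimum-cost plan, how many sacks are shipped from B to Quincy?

Solving gives:
  A→Salem: 20 × 1 = 20
  A→Gary: 40 × 2 = 80
  B→Quincy: 30 × 9 = 270
  B→Gary: 10 × 3 = 30
Total cost = 400.
So B→Quincy carries 30 sacks.

30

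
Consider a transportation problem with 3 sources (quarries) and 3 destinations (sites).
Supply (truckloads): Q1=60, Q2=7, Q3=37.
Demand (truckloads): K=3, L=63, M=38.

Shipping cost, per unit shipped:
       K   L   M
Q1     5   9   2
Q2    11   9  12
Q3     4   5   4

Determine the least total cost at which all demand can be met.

Optimal allocation:
  Q1->K: 3 × 5 = 15
  Q1->L: 19 × 9 = 171
  Q1->M: 38 × 2 = 76
  Q2->L: 7 × 9 = 63
  Q3->L: 37 × 5 = 185
Total = 15 + 171 + 76 + 63 + 185 = 510.

510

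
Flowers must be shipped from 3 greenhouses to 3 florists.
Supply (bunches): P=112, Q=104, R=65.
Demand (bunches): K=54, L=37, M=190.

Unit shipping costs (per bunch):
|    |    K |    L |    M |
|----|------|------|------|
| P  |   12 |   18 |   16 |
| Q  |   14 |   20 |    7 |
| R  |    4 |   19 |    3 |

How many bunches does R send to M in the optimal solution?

Optimal shipments:
  P->K: 54 × 12 = 648
  P->L: 37 × 18 = 666
  P->M: 21 × 16 = 336
  Q->M: 104 × 7 = 728
  R->M: 65 × 3 = 195
Total cost = 2573.
So R→M carries 65 bunches.

65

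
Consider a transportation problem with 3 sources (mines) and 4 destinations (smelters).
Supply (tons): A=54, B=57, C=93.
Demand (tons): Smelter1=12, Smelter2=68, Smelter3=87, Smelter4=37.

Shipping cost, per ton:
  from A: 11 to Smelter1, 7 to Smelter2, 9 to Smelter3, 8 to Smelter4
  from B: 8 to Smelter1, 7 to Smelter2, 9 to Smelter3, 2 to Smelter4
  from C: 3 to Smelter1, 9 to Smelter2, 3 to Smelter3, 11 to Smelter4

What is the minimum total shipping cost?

A cheapest plan:
  A->Smelter2: 54 tons
  B->Smelter1: 6 tons
  B->Smelter2: 14 tons
  B->Smelter4: 37 tons
  C->Smelter1: 6 tons
  C->Smelter3: 87 tons
Total cost = 877.
(Supply check: A ships 54; B ships 57; C ships 93.)

877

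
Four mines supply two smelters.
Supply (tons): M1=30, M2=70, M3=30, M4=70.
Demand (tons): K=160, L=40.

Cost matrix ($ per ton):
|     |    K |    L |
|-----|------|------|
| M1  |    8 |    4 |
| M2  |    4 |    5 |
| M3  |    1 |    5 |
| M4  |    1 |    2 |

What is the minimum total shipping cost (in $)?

One minimum-cost allocation:
  M1 to L: 30 × $4 = $120
  M2 to K: 60 × $4 = $240
  M2 to L: 10 × $5 = $50
  M3 to K: 30 × $1 = $30
  M4 to K: 70 × $1 = $70
Total = 120 + 240 + 50 + 30 + 70 = $510.

510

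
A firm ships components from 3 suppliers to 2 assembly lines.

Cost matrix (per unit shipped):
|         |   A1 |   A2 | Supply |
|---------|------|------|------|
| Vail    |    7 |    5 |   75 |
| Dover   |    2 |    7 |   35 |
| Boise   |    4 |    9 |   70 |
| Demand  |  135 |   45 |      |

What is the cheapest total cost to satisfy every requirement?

A cheapest plan:
  Vail->A1: 30 × 7 = 210
  Vail->A2: 45 × 5 = 225
  Dover->A1: 35 × 2 = 70
  Boise->A1: 70 × 4 = 280
Total = 210 + 225 + 70 + 280 = 785.

785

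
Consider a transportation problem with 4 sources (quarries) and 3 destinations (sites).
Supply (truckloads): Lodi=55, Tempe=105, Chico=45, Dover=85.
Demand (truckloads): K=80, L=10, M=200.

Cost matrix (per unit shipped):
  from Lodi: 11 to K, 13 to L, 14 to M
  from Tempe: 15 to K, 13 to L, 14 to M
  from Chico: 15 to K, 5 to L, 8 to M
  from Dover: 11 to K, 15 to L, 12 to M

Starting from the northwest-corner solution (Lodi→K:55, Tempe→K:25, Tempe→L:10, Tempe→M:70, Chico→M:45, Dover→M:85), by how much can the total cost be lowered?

Current plan cost = 55·11 + 25·15 + 10·13 + 70·14 + 45·8 + 85·12 = 3470.
Optimal plan:
  Lodi–K: 55 truckloads
  Tempe–M: 105 truckloads
  Chico–L: 10 truckloads
  Chico–M: 35 truckloads
  Dover–K: 25 truckloads
  Dover–M: 60 truckloads
Optimal cost = 3400.
Saving = 3470 − 3400 = 70.

70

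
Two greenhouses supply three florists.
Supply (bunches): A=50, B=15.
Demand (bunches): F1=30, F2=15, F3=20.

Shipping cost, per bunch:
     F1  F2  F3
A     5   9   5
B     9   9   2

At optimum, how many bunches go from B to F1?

0

Optimal shipments:
  A->F1: 30 bunches
  A->F2: 15 bunches
  A->F3: 5 bunches
  B->F3: 15 bunches
Total cost = 340.
The route B→F1 is not used.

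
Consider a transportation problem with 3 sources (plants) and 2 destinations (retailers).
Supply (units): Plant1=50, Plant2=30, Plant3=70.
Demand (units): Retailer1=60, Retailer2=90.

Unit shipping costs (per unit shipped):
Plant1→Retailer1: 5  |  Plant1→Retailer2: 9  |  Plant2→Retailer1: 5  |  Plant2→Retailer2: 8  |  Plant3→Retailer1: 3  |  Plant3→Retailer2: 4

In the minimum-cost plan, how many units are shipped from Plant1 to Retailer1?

50

Solving gives:
  Plant1–Retailer1: 50 × 5 = 250
  Plant2–Retailer1: 10 × 5 = 50
  Plant2–Retailer2: 20 × 8 = 160
  Plant3–Retailer2: 70 × 4 = 280
Total cost = 740.
So Plant1→Retailer1 carries 50 units.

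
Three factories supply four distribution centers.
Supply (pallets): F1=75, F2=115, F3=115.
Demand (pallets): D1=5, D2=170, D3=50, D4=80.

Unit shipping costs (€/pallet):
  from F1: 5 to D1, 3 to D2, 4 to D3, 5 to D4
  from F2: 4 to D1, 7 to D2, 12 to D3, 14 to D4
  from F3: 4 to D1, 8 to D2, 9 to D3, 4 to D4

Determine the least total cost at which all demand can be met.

1660

An optimal shipping plan:
  F1->D2: 55 × €3 = €165
  F1->D3: 20 × €4 = €80
  F2->D2: 115 × €7 = €805
  F3->D1: 5 × €4 = €20
  F3->D3: 30 × €9 = €270
  F3->D4: 80 × €4 = €320
Total = 165 + 80 + 805 + 20 + 270 + 320 = €1660.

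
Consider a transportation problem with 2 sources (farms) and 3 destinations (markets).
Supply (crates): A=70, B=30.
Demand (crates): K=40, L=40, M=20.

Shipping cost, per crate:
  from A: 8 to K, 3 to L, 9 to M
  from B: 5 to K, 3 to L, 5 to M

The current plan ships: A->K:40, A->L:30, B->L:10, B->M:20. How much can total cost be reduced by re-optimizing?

Current plan cost = 40·8 + 30·3 + 10·3 + 20·5 = 540.
Optimal plan:
  A–K: 30 × 8 = 240
  A–L: 40 × 3 = 120
  B–K: 10 × 5 = 50
  B–M: 20 × 5 = 100
Optimal cost = 510.
Saving = 540 − 510 = 30.

30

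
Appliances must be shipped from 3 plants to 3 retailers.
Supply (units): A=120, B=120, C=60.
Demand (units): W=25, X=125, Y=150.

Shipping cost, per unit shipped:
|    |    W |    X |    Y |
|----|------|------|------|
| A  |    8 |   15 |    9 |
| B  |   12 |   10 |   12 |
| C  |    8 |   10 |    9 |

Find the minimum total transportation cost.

2800

An optimal shipping plan:
  A→Y: 120 units
  B→X: 120 units
  C→W: 25 units
  C→X: 5 units
  C→Y: 30 units
Total cost = 2800.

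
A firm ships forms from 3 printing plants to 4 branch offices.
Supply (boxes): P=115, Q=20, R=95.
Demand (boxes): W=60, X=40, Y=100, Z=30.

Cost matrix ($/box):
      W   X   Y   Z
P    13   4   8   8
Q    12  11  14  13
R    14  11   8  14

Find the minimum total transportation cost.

1960

Optimal allocation:
  P to W: 40 × $13 = $520
  P to X: 40 × $4 = $160
  P to Y: 5 × $8 = $40
  P to Z: 30 × $8 = $240
  Q to W: 20 × $12 = $240
  R to Y: 95 × $8 = $760
Total = 520 + 160 + 40 + 240 + 240 + 760 = $1960.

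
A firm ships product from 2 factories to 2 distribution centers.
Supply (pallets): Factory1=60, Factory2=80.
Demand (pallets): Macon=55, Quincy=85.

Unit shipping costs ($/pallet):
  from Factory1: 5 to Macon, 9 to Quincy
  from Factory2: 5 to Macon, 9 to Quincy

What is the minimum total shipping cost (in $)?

1040

An optimal shipping plan:
  Factory1->Quincy: 60 × $9 = $540
  Factory2->Macon: 55 × $5 = $275
  Factory2->Quincy: 25 × $9 = $225
Total = 540 + 275 + 225 = $1040.
(Supply check: Factory1 ships 60; Factory2 ships 80.)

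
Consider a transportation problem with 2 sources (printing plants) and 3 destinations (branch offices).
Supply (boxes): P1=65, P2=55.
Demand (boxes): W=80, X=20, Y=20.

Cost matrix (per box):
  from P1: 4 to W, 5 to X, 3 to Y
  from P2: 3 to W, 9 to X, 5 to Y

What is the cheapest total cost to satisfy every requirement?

An optimal shipping plan:
  P1–W: 25 × 4 = 100
  P1–X: 20 × 5 = 100
  P1–Y: 20 × 3 = 60
  P2–W: 55 × 3 = 165
Total = 100 + 100 + 60 + 165 = 425.
(Supply check: P1 ships 65; P2 ships 55.)

425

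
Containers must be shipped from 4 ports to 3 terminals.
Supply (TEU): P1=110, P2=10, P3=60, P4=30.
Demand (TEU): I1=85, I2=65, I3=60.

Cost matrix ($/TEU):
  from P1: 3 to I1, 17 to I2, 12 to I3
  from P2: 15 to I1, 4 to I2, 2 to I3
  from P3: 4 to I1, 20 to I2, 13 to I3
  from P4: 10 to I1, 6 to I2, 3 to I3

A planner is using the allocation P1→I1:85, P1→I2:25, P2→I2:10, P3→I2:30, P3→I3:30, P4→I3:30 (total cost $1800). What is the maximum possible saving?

Current plan cost = 85·3 + 25·17 + 10·4 + 30·20 + 30·13 + 30·3 = $1800.
Optimal plan:
  P1 to I1: 25 TEU
  P1 to I2: 25 TEU
  P1 to I3: 60 TEU
  P2 to I2: 10 TEU
  P3 to I1: 60 TEU
  P4 to I2: 30 TEU
Optimal cost = $1680.
Saving = 1800 − 1680 = $120.

120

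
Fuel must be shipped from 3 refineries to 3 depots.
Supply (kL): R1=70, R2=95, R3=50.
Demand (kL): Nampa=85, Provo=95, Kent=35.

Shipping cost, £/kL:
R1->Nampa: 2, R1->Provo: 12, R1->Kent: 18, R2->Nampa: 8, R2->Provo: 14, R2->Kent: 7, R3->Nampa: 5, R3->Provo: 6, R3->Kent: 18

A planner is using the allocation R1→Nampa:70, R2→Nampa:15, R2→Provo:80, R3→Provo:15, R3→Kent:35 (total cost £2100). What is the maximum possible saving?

665

Current plan cost = 70·2 + 15·8 + 80·14 + 15·6 + 35·18 = £2100.
Optimal plan:
  R1 to Nampa: 70 × £2 = £140
  R2 to Nampa: 15 × £8 = £120
  R2 to Provo: 45 × £14 = £630
  R2 to Kent: 35 × £7 = £245
  R3 to Provo: 50 × £6 = £300
Optimal cost = £1435.
Saving = 2100 − 1435 = £665.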